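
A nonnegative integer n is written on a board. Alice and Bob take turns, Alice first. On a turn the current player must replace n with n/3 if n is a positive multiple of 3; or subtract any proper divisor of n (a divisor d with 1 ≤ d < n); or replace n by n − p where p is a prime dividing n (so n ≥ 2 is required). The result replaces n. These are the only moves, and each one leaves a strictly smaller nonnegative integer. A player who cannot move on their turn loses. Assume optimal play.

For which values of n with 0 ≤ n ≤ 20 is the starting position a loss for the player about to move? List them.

0, 1, 4, 9, 14, 20

Positions with no move are L. A position that does have a move is losing for the player to move precisely when every available move leads to a winning position for the opponent. Fill in the labels:
n=0: no move → L
n=1: no move → L
n=2: W (go to 0, an L position)
n=3: W (go to 0, an L position)
n=4: L (options 2(W), 3(W) are all W)
n=5: W (go to 0, an L position)
n=6: W (go to 4, an L position)
n=7: W (go to 0, an L position)
n=8: W (go to 4, an L position)
n=9: L (options 3(W), 6(W), 8(W) are all W)
n=10: W (go to 9, an L position)
n=11: W (go to 0, an L position)
n=12: W (go to 4, an L position)
n=13: W (go to 0, an L position)
n=14: L (options 7(W), 12(W), 13(W) are all W)
n=15: W (go to 14, an L position)
n=16: W (go to 14, an L position)
n=17: W (go to 0, an L position)
n=18: W (go to 9, an L position)
n=19: W (go to 0, an L position)
n=20: L (options 10(W), 15(W), 16(W), 18(W), 19(W) are all W)
The losing starting values of n are exactly the entries labelled L in this table (6 of them).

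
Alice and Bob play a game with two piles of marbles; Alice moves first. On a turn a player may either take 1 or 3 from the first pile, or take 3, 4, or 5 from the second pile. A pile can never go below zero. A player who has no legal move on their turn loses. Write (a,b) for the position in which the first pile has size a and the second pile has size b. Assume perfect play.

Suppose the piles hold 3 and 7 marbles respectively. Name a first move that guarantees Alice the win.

Work bottom-up. With no move the player to move loses. Otherwise the position is W if at least one move leads to an L position for the opponent, and L if every move leads to a W.
No move ever increases a pile, so every position that can arise here has a ≤ 3 and b ≤ 7; it is enough to label the cells with 0 ≤ a ≤ 3 and 0 ≤ b ≤ 7.
Every move lowers a or b (never raises either), so fill the grid row by row in increasing a, and left to right within a row: each cell's successors are then already labelled.
      b=0  b=1  b=2  b=3  b=4  b=5  b=6  b=7
a=0:    L    L    L    W    W    W    W    W
a=1:    W    W    W    L    L    L    W    W
a=2:    L    L    L    W    W    W    W    W
a=3:    W    W    W    L    L    L    W    W
Cells with no legal move (terminal, hence L): (0,0), (0,1), (0,2).
The remaining L cells, each justified by listing all of its moves:
(1,3): L (options (0,3)(W), (1,0)(W) are all W)
(1,4): L (options (0,4)(W), (1,1)(W), (1,0)(W) are all W)
(1,5): L (options (0,5)(W), (1,2)(W), (1,1)(W), (1,0)(W) are all W)
(2,0): L (sole option (1,0)(W) is W)
(2,1): L (sole option (1,1)(W) is W)
(2,2): L (sole option (1,2)(W) is W)
(3,3): L (options (2,3)(W), (0,3)(W), (3,0)(W) are all W)
(3,4): L (options (2,4)(W), (0,4)(W), (3,1)(W), (3,0)(W) are all W)
(3,5): L (options (2,5)(W), (0,5)(W), (3,2)(W), (3,1)(W), (3,0)(W) are all W)
Every other cell has at least one move into one of the L cells above, so it is W.
From (3,7), the L positions reachable in one move are: (3,4), (3,3). Any move reaching one of these is winning.

Move to (3,4).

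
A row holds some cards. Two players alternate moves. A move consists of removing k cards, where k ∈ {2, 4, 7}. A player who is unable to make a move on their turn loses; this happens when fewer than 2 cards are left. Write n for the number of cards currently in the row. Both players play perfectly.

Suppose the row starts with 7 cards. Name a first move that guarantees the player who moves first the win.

Build the W/L table. Terminal = L. A non-terminal position is W if it has a move to some L; otherwise it is L.
n=0: no move → L
n=1: no move → L
n=2: W (go to 0, an L position)
n=3: W (go to 1, an L position)
n=4: W (go to 0, an L position)
n=5: W (go to 1, an L position)
n=6: L (options 4(W), 2(W) are all W)
n=7: W (go to 0, an L position)
From 7, the L positions reachable in one move are: 0.

Remove 7, leaving 0.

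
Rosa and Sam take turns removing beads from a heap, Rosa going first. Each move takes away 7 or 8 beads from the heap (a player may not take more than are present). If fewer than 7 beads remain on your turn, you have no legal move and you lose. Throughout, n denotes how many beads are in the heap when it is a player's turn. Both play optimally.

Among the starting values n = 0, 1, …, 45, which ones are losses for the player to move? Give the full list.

Positions with no move are L. A position that does have a move is losing for the player to move precisely when every available move leads to a winning position for the opponent. Fill in the labels:
n=0: no move → L
n=1: no move → L
n=2: no move → L
n=3: no move → L
n=4: no move → L
n=5: no move → L
n=6: no move → L
n=7: →0(L), so W
n=8: →1(L), so W
n=9: →2(L), so W
n=10: →3(L), so W
n=11: →4(L), so W
n=12: →5(L), so W
n=13: →6(L), so W
n=14: →6(L), so W
n=15: →8(W), 7(W) — all W, so L
n=16: →9(W), 8(W) — all W, so L
n=17: →10(W), 9(W) — all W, so L
n=18: →11(W), 10(W) — all W, so L
n=19: →12(W), 11(W) — all W, so L
n=20: →13(W), 12(W) — all W, so L
n=21: →14(W), 13(W) — all W, so L
n=22: →15(L), so W
n=23: →16(L), so W
n=24: →17(L), so W
n=25: →18(L), so W
n=26: →19(L), so W
n=27: →20(L), so W
n=28: →21(L), so W
n=29: →21(L), so W
n=30: →23(W), 22(W) — all W, so L
n=31: →24(W), 23(W) — all W, so L
n=32: →25(W), 24(W) — all W, so L
n=33: →26(W), 25(W) — all W, so L
n=34: →27(W), 26(W) — all W, so L
n=35: →28(W), 27(W) — all W, so L
n=36: →29(W), 28(W) — all W, so L
n=37: →30(L), so W
n=38: →31(L), so W
n=39: →32(L), so W
n=40: →33(L), so W
n=41: →34(L), so W
n=42: →35(L), so W
n=43: →36(L), so W
n=44: →36(L), so W
n=45: →38(W), 37(W) — all W, so L
The losing starting values of n are exactly the entries labelled L in this table (22 of them).

0, 1, 2, 3, 4, 5, 6, 15, 16, 17, 18, 19, 20, 21, 30, 31, 32, 33, 34, 35, 36, 45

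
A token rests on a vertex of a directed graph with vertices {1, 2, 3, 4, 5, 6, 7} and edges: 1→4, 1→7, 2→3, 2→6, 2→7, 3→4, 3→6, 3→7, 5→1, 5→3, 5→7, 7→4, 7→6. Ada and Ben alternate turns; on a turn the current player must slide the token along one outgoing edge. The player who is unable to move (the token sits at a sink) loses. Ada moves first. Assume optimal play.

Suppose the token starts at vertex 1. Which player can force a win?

Ada wins.

Positions with no move are L. A position that does have a move is losing for the player to move precisely when every available move leads to a winning position for the opponent. Fill in the labels:
Every edge goes from a vertex to one that appears earlier in the order 6, 4, 7, 3, 2, 1, 5, so processing vertices in that order labels each vertex after all of its successors.
6: no outgoing edge → L
4: no outgoing edge → L
7: reaches L-position 4 → W
3: reaches L-position 4 → W
2: reaches L-position 6 → W
1: reaches L-position 4 → W
5: only reaches 1(W), 3(W), 7(W), all W → L
From 1 Ada can move to 4, reaching an L position.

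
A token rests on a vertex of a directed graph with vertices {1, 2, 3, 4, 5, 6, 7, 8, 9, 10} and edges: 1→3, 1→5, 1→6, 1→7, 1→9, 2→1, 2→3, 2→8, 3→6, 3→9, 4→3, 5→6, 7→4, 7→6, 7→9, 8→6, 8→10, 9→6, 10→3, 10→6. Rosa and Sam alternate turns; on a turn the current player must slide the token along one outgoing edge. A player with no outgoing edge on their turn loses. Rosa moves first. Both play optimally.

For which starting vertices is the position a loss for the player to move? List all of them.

2, 4, 6

Build the W/L table. Terminal = L. A non-terminal position is W if it has a move to some L; otherwise it is L.
Every edge goes from a vertex to one that appears earlier in the order 6, 9, 3, 4, 10, 5, 7, 1, 8, 2, so processing vertices in that order labels each vertex after all of its successors.
6: no outgoing edge → L
9: →6(L), so W
3: →6(L), so W
4: →3(W) only, which is W, so L
10: →6(L), so W
5: →6(L), so W
7: →4(L), so W
1: →6(L), so W
8: →6(L), so W
2: →8(W), 1(W), 3(W) — all W, so L
The losing starting vertices are exactly the entries labelled L in this table (3 of them).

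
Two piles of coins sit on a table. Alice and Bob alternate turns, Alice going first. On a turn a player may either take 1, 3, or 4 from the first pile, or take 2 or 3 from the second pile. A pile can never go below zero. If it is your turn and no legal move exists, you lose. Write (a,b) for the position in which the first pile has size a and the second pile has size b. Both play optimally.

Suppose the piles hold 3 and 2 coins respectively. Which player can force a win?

Use the standard recursion: the mover loses at a terminal position; elsewhere, the mover wins exactly when some move hands the opponent an L position.
No move ever increases a pile, so every position that can arise here has a ≤ 3 and b ≤ 2; it is enough to label the cells with 0 ≤ a ≤ 3 and 0 ≤ b ≤ 2.
Every move lowers a or b (never raises either), so fill the grid row by row in increasing a, and left to right within a row: each cell's successors are then already labelled.
      b=0  b=1  b=2
a=0:    L    L    W
a=1:    W    W    L
a=2:    L    L    W
a=3:    W    W    L
Cells with no legal move (terminal, hence L): (0,0), (0,1).
The remaining L cells, each justified by listing all of its moves:
(1,2): moves to (0,2)(W), (1,0)(W); every one is W ⇒ L
(2,0): the only move is to (1,0)(W), a W ⇒ L
(2,1): the only move is to (1,1)(W), a W ⇒ L
(3,2): moves to (2,2)(W), (0,2)(W), (3,0)(W); every one is W ⇒ L
Every other cell has at least one move into one of the L cells above, so it is W.
The starting position (3,2) is L: whatever Alice does, the opponent receives a W position.

Bob wins.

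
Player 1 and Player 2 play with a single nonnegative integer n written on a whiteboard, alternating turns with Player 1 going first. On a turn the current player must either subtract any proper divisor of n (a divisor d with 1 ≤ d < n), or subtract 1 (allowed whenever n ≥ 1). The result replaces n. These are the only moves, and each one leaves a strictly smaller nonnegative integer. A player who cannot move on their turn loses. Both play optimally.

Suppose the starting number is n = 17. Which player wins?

Player 2 wins.

Label each position W (a win for the player to move) or L (a loss). A position with no legal move is L; any other position is W exactly when some move reaches an L, and L when every move reaches a W.
n=0: no move → L
n=1: reaches L-position 0 → W
n=2: only reaches 1(W), which is W → L
n=3: reaches L-position 2 → W
n=4: reaches L-position 2 → W
n=5: only reaches 4(W), which is W → L
n=6: reaches L-position 5 → W
n=7: only reaches 6(W), which is W → L
n=8: reaches L-position 7 → W
n=9: only reaches 6(W), 8(W), all W → L
n=10: reaches L-position 5 → W
n=11: only reaches 10(W), which is W → L
n=12: reaches L-position 9 → W
n=13: only reaches 12(W), which is W → L
n=14: reaches L-position 7 → W
n=15: only reaches 10(W), 12(W), 14(W), all W → L
n=16: reaches L-position 15 → W
n=17: only reaches 16(W), which is W → L
Every move from 17 reaches a W position, so the mover loses.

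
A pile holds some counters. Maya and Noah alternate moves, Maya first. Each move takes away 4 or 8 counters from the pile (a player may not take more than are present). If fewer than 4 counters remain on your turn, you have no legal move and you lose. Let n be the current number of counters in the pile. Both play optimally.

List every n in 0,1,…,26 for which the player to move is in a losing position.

Positions with no move are L. A position that does have a move is losing for the player to move precisely when every available move leads to a winning position for the opponent. Fill in the labels:
n=0: no move → L
n=1: no move → L
n=2: no move → L
n=3: no move → L
n=4: can move to 0, which is L ⇒ W
n=5: can move to 1, which is L ⇒ W
n=6: can move to 2, which is L ⇒ W
n=7: can move to 3, which is L ⇒ W
n=8: can move to 0, which is L ⇒ W
n=9: can move to 1, which is L ⇒ W
n=10: can move to 2, which is L ⇒ W
n=11: can move to 3, which is L ⇒ W
n=12: moves to 8(W), 4(W); every one is W ⇒ L
n=13: moves to 9(W), 5(W); every one is W ⇒ L
n=14: moves to 10(W), 6(W); every one is W ⇒ L
n=15: moves to 11(W), 7(W); every one is W ⇒ L
n=16: can move to 12, which is L ⇒ W
n=17: can move to 13, which is L ⇒ W
n=18: can move to 14, which is L ⇒ W
n=19: can move to 15, which is L ⇒ W
n=20: can move to 12, which is L ⇒ W
n=21: can move to 13, which is L ⇒ W
n=22: can move to 14, which is L ⇒ W
n=23: can move to 15, which is L ⇒ W
n=24: moves to 20(W), 16(W); every one is W ⇒ L
n=25: moves to 21(W), 17(W); every one is W ⇒ L
n=26: moves to 22(W), 18(W); every one is W ⇒ L
The losing starting values of n are exactly the entries labelled L in this table (11 of them).

0, 1, 2, 3, 12, 13, 14, 15, 24, 25, 26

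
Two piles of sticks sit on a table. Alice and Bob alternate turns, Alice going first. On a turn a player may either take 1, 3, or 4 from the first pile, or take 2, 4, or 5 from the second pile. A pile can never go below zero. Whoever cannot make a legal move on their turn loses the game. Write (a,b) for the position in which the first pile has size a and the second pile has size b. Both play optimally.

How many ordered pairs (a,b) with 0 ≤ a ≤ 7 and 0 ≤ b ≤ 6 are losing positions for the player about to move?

Use the standard recursion: the mover loses at a terminal position; elsewhere, the mover wins exactly when some move hands the opponent an L position.
Every move lowers a or b (never raises either), so fill the grid row by row in increasing a, and left to right within a row: each cell's successors are then already labelled.
      b=0  b=1  b=2  b=3  b=4  b=5  b=6
a=0:    L    L    W    W    W    W    W
a=1:    W    W    L    L    W    W    W
a=2:    L    L    W    W    W    W    W
a=3:    W    W    L    L    W    W    W
a=4:    W    W    W    W    L    L    W
a=5:    W    W    W    W    W    W    L
a=6:    W    W    W    W    L    L    W
a=7:    L    L    W    W    W    W    W
Cells with no legal move (terminal, hence L): (0,0), (0,1).
The remaining L cells, each justified by listing all of its moves:
(1,2): only reaches (0,2)(W), (1,0)(W), all W → L
(1,3): only reaches (0,3)(W), (1,1)(W), all W → L
(2,0): only reaches (1,0)(W), which is W → L
(2,1): only reaches (1,1)(W), which is W → L
(3,2): only reaches (2,2)(W), (0,2)(W), (3,0)(W), all W → L
(3,3): only reaches (2,3)(W), (0,3)(W), (3,1)(W), all W → L
(4,4): only reaches (3,4)(W), (1,4)(W), (0,4)(W), (4,2)(W), (4,0)(W), all W → L
(4,5): only reaches (3,5)(W), (1,5)(W), (0,5)(W), (4,3)(W), (4,1)(W), (4,0)(W), all W → L
(5,6): only reaches (4,6)(W), (2,6)(W), (1,6)(W), (5,4)(W), (5,2)(W), (5,1)(W), all W → L
(6,4): only reaches (5,4)(W), (3,4)(W), (2,4)(W), (6,2)(W), (6,0)(W), all W → L
(6,5): only reaches (5,5)(W), (3,5)(W), (2,5)(W), (6,3)(W), (6,1)(W), (6,0)(W), all W → L
(7,0): only reaches (6,0)(W), (4,0)(W), (3,0)(W), all W → L
(7,1): only reaches (6,1)(W), (4,1)(W), (3,1)(W), all W → L
Every other cell has at least one move into one of the L cells above, so it is W.
L cells per row: a=0: 2, a=1: 2, a=2: 2, a=3: 2, a=4: 2, a=5: 1, a=6: 2, a=7: 2; total 15.

15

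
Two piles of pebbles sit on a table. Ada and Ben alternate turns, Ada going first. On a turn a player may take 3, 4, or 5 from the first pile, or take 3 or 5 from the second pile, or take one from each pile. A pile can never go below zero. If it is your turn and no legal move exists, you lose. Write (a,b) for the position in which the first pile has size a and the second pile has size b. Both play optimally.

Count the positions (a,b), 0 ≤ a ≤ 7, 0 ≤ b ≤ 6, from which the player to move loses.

Use the standard recursion: the mover loses at a terminal position; elsewhere, the mover wins exactly when some move hands the opponent an L position.
Every move lowers a or b (never raises either), so fill the grid row by row in increasing a, and left to right within a row: each cell's successors are then already labelled.
      b=0  b=1  b=2  b=3  b=4  b=5  b=6
a=0:    L    L    L    W    W    W    W
a=1:    L    W    W    W    L    W    L
a=2:    L    W    L    W    L    W    L
a=3:    W    W    W    W    L    W    L
a=4:    W    W    W    L    W    W    W
a=5:    W    W    W    L    W    L    W
a=6:    W    L    W    L    W    L    W
a=7:    W    L    W    W    W    L    W
Cells with no legal move (terminal, hence L): (0,0), (0,1), (0,2), (1,0), (2,0).
The remaining L cells, each justified by listing all of its moves:
(1,4): only reaches (1,1)(W), (0,3)(W), all W → L
(1,6): only reaches (1,3)(W), (1,1)(W), (0,5)(W), all W → L
(2,2): only reaches (1,1)(W), which is W → L
(2,4): only reaches (2,1)(W), (1,3)(W), all W → L
(2,6): only reaches (2,3)(W), (2,1)(W), (1,5)(W), all W → L
(3,4): only reaches (0,4)(W), (3,1)(W), (2,3)(W), all W → L
(3,6): only reaches (0,6)(W), (3,3)(W), (3,1)(W), (2,5)(W), all W → L
(4,3): only reaches (1,3)(W), (0,3)(W), (4,0)(W), (3,2)(W), all W → L
(5,3): only reaches (2,3)(W), (1,3)(W), (0,3)(W), (5,0)(W), (4,2)(W), all W → L
(5,5): only reaches (2,5)(W), (1,5)(W), (0,5)(W), (5,2)(W), (5,0)(W), (4,4)(W), all W → L
(6,1): only reaches (3,1)(W), (2,1)(W), (1,1)(W), (5,0)(W), all W → L
(6,3): only reaches (3,3)(W), (2,3)(W), (1,3)(W), (6,0)(W), (5,2)(W), all W → L
(6,5): only reaches (3,5)(W), (2,5)(W), (1,5)(W), (6,2)(W), (6,0)(W), (5,4)(W), all W → L
(7,1): only reaches (4,1)(W), (3,1)(W), (2,1)(W), (6,0)(W), all W → L
(7,5): only reaches (4,5)(W), (3,5)(W), (2,5)(W), (7,2)(W), (7,0)(W), (6,4)(W), all W → L
Every other cell has at least one move into one of the L cells above, so it is W.
L cells per row: a=0: 3, a=1: 3, a=2: 4, a=3: 2, a=4: 1, a=5: 2, a=6: 3, a=7: 2; total 20.

20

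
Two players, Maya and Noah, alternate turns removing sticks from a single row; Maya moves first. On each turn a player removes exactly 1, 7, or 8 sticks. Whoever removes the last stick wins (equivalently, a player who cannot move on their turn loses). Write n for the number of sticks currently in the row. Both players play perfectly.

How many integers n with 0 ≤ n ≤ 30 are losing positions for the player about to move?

Label each position W (a win for the player to move) or L (a loss). A position with no legal move is L; any other position is W exactly when some move reaches an L, and L when every move reaches a W.
n=0: no move → L
n=1: W (go to 0, an L position)
n=2: L (sole option 1(W) is W)
n=3: W (go to 2, an L position)
n=4: L (sole option 3(W) is W)
n=5: W (go to 4, an L position)
n=6: L (sole option 5(W) is W)
n=7: W (go to 6, an L position)
n=8: W (go to 0, an L position)
n=9: W (go to 2, an L position)
n=10: W (go to 2, an L position)
n=11: W (go to 4, an L position)
n=12: W (go to 4, an L position)
n=13: W (go to 6, an L position)
n=14: W (go to 6, an L position)
n=15: L (options 14(W), 8(W), 7(W) are all W)
n=16: W (go to 15, an L position)
n=17: L (options 16(W), 10(W), 9(W) are all W)
n=18: W (go to 17, an L position)
n=19: L (options 18(W), 12(W), 11(W) are all W)
n=20: W (go to 19, an L position)
n=21: L (options 20(W), 14(W), 13(W) are all W)
n=22: W (go to 21, an L position)
n=23: W (go to 15, an L position)
n=24: W (go to 17, an L position)
n=25: W (go to 17, an L position)
n=26: W (go to 19, an L position)
n=27: W (go to 19, an L position)
n=28: W (go to 21, an L position)
n=29: W (go to 21, an L position)
n=30: L (options 29(W), 23(W), 22(W) are all W)
L entries with 0 ≤ n ≤ 30: n = 0, 2, 4, 6, 15, 17, 19, 21, 30; that makes 9.

9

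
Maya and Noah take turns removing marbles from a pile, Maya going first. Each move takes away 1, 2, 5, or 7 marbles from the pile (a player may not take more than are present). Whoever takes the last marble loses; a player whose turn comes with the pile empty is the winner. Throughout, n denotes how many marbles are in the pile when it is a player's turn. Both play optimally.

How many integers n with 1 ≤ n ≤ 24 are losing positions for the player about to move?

Label each position W (a win for the player to move) or L (a loss). A position with no legal move is W; any other position is W exactly when some move reaches an L, and L when every move reaches a W.
n=0: no move; the opponent has just taken the last marble and therefore loses → W
n=1: the only move is to 0(W), a W ⇒ L
n=2: can move to 1, which is L ⇒ W
n=3: can move to 1, which is L ⇒ W
n=4: moves to 3(W), 2(W); every one is W ⇒ L
n=5: can move to 4, which is L ⇒ W
n=6: can move to 4, which is L ⇒ W
n=7: moves to 6(W), 5(W), 2(W), 0(W); every one is W ⇒ L
n=8: can move to 7, which is L ⇒ W
n=9: can move to 7, which is L ⇒ W
n=10: moves to 9(W), 8(W), 5(W), 3(W); every one is W ⇒ L
n=11: can move to 10, which is L ⇒ W
n=12: can move to 10, which is L ⇒ W
n=13: moves to 12(W), 11(W), 8(W), 6(W); every one is W ⇒ L
n=14: can move to 13, which is L ⇒ W
n=15: can move to 13, which is L ⇒ W
n=16: moves to 15(W), 14(W), 11(W), 9(W); every one is W ⇒ L
n=17: can move to 16, which is L ⇒ W
n=18: can move to 16, which is L ⇒ W
n=19: moves to 18(W), 17(W), 14(W), 12(W); every one is W ⇒ L
n=20: can move to 19, which is L ⇒ W
n=21: can move to 19, which is L ⇒ W
n=22: moves to 21(W), 20(W), 17(W), 15(W); every one is W ⇒ L
n=23: can move to 22, which is L ⇒ W
n=24: can move to 22, which is L ⇒ W
L entries with 1 ≤ n ≤ 24 (the range starts at n=1): n = 1, 4, 7, 10, 13, 16, 19, 22; that makes 8.

8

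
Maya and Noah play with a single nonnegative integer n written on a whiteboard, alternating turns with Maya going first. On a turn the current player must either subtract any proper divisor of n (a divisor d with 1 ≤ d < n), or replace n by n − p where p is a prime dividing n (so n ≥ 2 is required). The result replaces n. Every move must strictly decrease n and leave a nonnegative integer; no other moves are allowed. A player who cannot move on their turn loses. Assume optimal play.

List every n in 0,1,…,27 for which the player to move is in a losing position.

0, 1, 4, 9, 14, 20, 26

Use the standard recursion: the mover loses at a terminal position; elsewhere, the mover wins exactly when some move hands the opponent an L position.
n=0: no move → L
n=1: no move → L
n=2: reaches L-position 0 → W
n=3: reaches L-position 0 → W
n=4: only reaches 2(W), 3(W), all W → L
n=5: reaches L-position 0 → W
n=6: reaches L-position 4 → W
n=7: reaches L-position 0 → W
n=8: reaches L-position 4 → W
n=9: only reaches 6(W), 8(W), all W → L
n=10: reaches L-position 9 → W
n=11: reaches L-position 0 → W
n=12: reaches L-position 9 → W
n=13: reaches L-position 0 → W
n=14: only reaches 7(W), 12(W), 13(W), all W → L
n=15: reaches L-position 14 → W
n=16: reaches L-position 14 → W
n=17: reaches L-position 0 → W
n=18: reaches L-position 9 → W
n=19: reaches L-position 0 → W
n=20: only reaches 10(W), 15(W), 16(W), 18(W), 19(W), all W → L
n=21: reaches L-position 14 → W
n=22: reaches L-position 20 → W
n=23: reaches L-position 0 → W
n=24: reaches L-position 20 → W
n=25: reaches L-position 20 → W
n=26: only reaches 13(W), 24(W), 25(W), all W → L
n=27: reaches L-position 26 → W
Reading off the rows marked L gives the requested list; there are 7 such values of n.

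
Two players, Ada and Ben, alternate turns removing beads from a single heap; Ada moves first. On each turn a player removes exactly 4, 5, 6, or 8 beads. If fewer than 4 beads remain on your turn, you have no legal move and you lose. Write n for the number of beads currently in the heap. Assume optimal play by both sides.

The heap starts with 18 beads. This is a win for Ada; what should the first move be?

Classify positions by backward induction: terminal positions (no move available) are L. From any other position, the mover wins iff some move reaches an L.
n=0: no move → L
n=1: no move → L
n=2: no move → L
n=3: no move → L
n=4: →0(L), so W
n=5: →1(L), so W
n=6: →2(L), so W
n=7: →3(L), so W
n=8: →3(L), so W
n=9: →3(L), so W
n=10: →2(L), so W
n=11: →3(L), so W
n=12: →8(W), 7(W), 6(W), 4(W) — all W, so L
n=13: →9(W), 8(W), 7(W), 5(W) — all W, so L
n=14: →10(W), 9(W), 8(W), 6(W) — all W, so L
n=15: →11(W), 10(W), 9(W), 7(W) — all W, so L
n=16: →12(L), so W
n=17: →13(L), so W
n=18: →14(L), so W
From 18, the L positions reachable in one move are: 14, 13, 12. Any move reaching one of these is winning.

Remove 4, leaving 14.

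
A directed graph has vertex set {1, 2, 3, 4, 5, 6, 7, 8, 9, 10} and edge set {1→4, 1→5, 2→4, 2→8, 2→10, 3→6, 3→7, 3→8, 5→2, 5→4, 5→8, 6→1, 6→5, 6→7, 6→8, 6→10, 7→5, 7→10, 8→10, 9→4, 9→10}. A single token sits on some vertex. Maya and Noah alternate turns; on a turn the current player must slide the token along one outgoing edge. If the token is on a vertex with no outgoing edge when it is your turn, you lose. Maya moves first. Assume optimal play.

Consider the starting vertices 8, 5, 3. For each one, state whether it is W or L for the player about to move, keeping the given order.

Classify positions by backward induction: terminal positions (no move available) are L. From any other position, the mover wins iff some move reaches an L.
Every edge goes from a vertex to one that appears earlier in the order 4, 10, 8, 9, 2, 5, 7, 1, 6, 3, so processing vertices in that order labels each vertex after all of its successors.
4: no outgoing edge → L
10: no outgoing edge → L
8: →10(L), so W
9: →10(L), so W
2: →10(L), so W
5: →4(L), so W
7: →10(L), so W
1: →4(L), so W
6: →10(L), so W
3: →6(W), 7(W), 8(W) — all W, so L

8: W, 5: W, 3: L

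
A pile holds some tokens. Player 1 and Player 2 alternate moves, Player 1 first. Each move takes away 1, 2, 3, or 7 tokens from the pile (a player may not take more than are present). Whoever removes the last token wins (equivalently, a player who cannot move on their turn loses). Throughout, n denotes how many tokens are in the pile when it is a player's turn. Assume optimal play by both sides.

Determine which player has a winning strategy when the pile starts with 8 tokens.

Positions with no move are L. A position that does have a move is losing for the player to move precisely when every available move leads to a winning position for the opponent. Fill in the labels:
n=0: no move → L
n=1: reaches L-position 0 → W
n=2: reaches L-position 0 → W
n=3: reaches L-position 0 → W
n=4: only reaches 3(W), 2(W), 1(W), all W → L
n=5: reaches L-position 4 → W
n=6: reaches L-position 4 → W
n=7: reaches L-position 4 → W
n=8: only reaches 7(W), 6(W), 5(W), 1(W), all W → L
Every move from 8 reaches a W position, so the mover loses.

Player 2 wins.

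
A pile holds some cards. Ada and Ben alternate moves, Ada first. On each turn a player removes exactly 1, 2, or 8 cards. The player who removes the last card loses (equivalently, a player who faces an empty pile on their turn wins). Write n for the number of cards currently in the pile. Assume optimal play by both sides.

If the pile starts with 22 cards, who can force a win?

Ben wins.

Use the standard recursion: the mover wins at a terminal position; elsewhere, the mover wins exactly when some move hands the opponent an L position.
n=0: no move; the opponent has just taken the last card and therefore loses → W
n=1: L (sole option 0(W) is W)
n=2: W (go to 1, an L position)
n=3: W (go to 1, an L position)
n=4: L (options 3(W), 2(W) are all W)
n=5: W (go to 4, an L position)
n=6: W (go to 4, an L position)
n=7: L (options 6(W), 5(W) are all W)
n=8: W (go to 7, an L position)
n=9: W (go to 7, an L position)
n=10: L (options 9(W), 8(W), 2(W) are all W)
n=11: W (go to 10, an L position)
n=12: W (go to 10, an L position)
n=13: L (options 12(W), 11(W), 5(W) are all W)
n=14: W (go to 13, an L position)
n=15: W (go to 13, an L position)
n=16: L (options 15(W), 14(W), 8(W) are all W)
n=17: W (go to 16, an L position)
n=18: W (go to 16, an L position)
n=19: L (options 18(W), 17(W), 11(W) are all W)
n=20: W (go to 19, an L position)
n=21: W (go to 19, an L position)
n=22: L (options 21(W), 20(W), 14(W) are all W)
The starting position 22 is L: whatever Ada does, the opponent receives a W position.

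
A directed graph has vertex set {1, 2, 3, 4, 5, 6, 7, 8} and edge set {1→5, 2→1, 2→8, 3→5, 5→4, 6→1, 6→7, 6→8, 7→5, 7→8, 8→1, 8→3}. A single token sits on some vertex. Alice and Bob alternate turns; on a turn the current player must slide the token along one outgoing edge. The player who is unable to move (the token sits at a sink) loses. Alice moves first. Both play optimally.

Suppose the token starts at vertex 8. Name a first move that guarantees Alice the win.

Label each position W (a win for the player to move) or L (a loss). A position with no legal move is L; any other position is W exactly when some move reaches an L, and L when every move reaches a W.
Every edge goes from a vertex to one that appears earlier in the order 4, 5, 1, 3, 8, 7, 2, 6, so processing vertices in that order labels each vertex after all of its successors.
4: no outgoing edge → L
5: can move to 4, which is L ⇒ W
1: the only move is to 5(W), a W ⇒ L
3: the only move is to 5(W), a W ⇒ L
8: can move to 3, which is L ⇒ W
7: moves to 8(W), 5(W); every one is W ⇒ L
2: can move to 1, which is L ⇒ W
6: can move to 7, which is L ⇒ W
From 8, the L positions reachable in one move are: 3, 1. Any move reaching one of these is winning.

Move to 3.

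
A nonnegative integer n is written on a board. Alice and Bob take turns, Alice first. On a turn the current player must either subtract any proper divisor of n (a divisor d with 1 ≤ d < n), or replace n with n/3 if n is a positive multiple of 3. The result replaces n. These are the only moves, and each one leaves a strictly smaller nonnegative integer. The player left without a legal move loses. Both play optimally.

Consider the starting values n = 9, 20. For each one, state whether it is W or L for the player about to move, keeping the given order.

Build the W/L table. Terminal = L. A non-terminal position is W if it has a move to some L; otherwise it is L.
n=0: no move → L
n=1: no move → L
n=2: can move to 1, which is L ⇒ W
n=3: can move to 1, which is L ⇒ W
n=4: moves to 2(W), 3(W); every one is W ⇒ L
n=5: can move to 4, which is L ⇒ W
n=6: can move to 4, which is L ⇒ W
n=7: the only move is to 6(W), a W ⇒ L
n=8: can move to 4, which is L ⇒ W
n=9: moves to 3(W), 6(W), 8(W); every one is W ⇒ L
n=10: can move to 9, which is L ⇒ W
n=11: the only move is to 10(W), a W ⇒ L
n=12: can move to 4, which is L ⇒ W
n=13: the only move is to 12(W), a W ⇒ L
n=14: can move to 7, which is L ⇒ W
n=15: moves to 5(W), 10(W), 12(W), 14(W); every one is W ⇒ L
n=16: can move to 15, which is L ⇒ W
n=17: the only move is to 16(W), a W ⇒ L
n=18: can move to 9, which is L ⇒ W
n=19: the only move is to 18(W), a W ⇒ L
n=20: can move to 15, which is L ⇒ W

9: L, 20: W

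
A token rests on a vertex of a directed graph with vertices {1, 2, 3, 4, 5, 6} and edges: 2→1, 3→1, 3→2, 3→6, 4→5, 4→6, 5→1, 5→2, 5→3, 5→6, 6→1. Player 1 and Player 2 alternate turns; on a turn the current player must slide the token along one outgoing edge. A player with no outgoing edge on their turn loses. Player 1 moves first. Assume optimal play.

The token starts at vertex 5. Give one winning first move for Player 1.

Build the W/L table. Terminal = L. A non-terminal position is W if it has a move to some L; otherwise it is L.
Every edge goes from a vertex to one that appears earlier in the order 1, 2, 6, 3, 5, 4, so processing vertices in that order labels each vertex after all of its successors.
1: no outgoing edge → L
2: reaches L-position 1 → W
6: reaches L-position 1 → W
3: reaches L-position 1 → W
5: reaches L-position 1 → W
4: only reaches 5(W), 6(W), all W → L
From 5, the L positions reachable in one move are: 1.

Move to 1.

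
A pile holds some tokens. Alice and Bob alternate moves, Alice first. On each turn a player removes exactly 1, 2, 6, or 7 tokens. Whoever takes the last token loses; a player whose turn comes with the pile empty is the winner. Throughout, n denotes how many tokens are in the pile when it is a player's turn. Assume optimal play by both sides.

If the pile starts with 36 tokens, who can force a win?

Positions with no move are W. A position that does have a move is losing for the player to move precisely when every available move leads to a winning position for the opponent. Fill in the labels:
n=0: no move; the opponent has just taken the last token and therefore loses → W
n=1: →0(W) only, which is W, so L
n=2: →1(L), so W
n=3: →1(L), so W
n=4: →3(W), 2(W) — all W, so L
n=5: →4(L), so W
n=6: →4(L), so W
n=7: →1(L), so W
n=8: →1(L), so W
n=9: →8(W), 7(W), 3(W), 2(W) — all W, so L
n=10: →9(L), so W
n=11: →9(L), so W
n=12: →11(W), 10(W), 6(W), 5(W) — all W, so L
n=13: →12(L), so W
n=14: →12(L), so W
n=15: →9(L), so W
n=16: →9(L), so W
n=17: →16(W), 15(W), 11(W), 10(W) — all W, so L
n=18: →17(L), so W
n=19: →17(L), so W
n=20: →19(W), 18(W), 14(W), 13(W) — all W, so L
n=21: →20(L), so W
n=22: →20(L), so W
n=23: →17(L), so W
n=24: →17(L), so W
n=25: →24(W), 23(W), 19(W), 18(W) — all W, so L
n=26: →25(L), so W
n=27: →25(L), so W
n=28: →27(W), 26(W), 22(W), 21(W) — all W, so L
n=29: →28(L), so W
n=30: →28(L), so W
n=31: →25(L), so W
n=32: →25(L), so W
n=33: →32(W), 31(W), 27(W), 26(W) — all W, so L
n=34: →33(L), so W
n=35: →33(L), so W
n=36: →35(W), 34(W), 30(W), 29(W) — all W, so L
Every move from 36 reaches a W position, so the mover loses.

Bob wins.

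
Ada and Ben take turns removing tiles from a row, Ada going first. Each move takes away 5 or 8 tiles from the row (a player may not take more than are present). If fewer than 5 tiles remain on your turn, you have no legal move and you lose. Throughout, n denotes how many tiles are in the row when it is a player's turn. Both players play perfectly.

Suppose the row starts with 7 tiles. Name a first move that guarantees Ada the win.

Remove 5, leaving 2.

Use the standard recursion: the mover loses at a terminal position; elsewhere, the mover wins exactly when some move hands the opponent an L position.
n=0: no move → L
n=1: no move → L
n=2: no move → L
n=3: no move → L
n=4: no move → L
n=5: reaches L-position 0 → W
n=6: reaches L-position 1 → W
n=7: reaches L-position 2 → W
From 7, the L positions reachable in one move are: 2.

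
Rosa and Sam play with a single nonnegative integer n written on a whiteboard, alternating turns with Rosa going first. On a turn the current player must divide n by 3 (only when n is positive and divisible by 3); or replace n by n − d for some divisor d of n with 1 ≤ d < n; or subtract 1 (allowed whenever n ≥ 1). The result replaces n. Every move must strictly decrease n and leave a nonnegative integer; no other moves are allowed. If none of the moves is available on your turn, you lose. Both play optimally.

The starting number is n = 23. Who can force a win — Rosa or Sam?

Build the W/L table. Terminal = L. A non-terminal position is W if it has a move to some L; otherwise it is L.
n=0: no move → L
n=1: reaches L-position 0 → W
n=2: only reaches 1(W), which is W → L
n=3: reaches L-position 2 → W
n=4: reaches L-position 2 → W
n=5: only reaches 4(W), which is W → L
n=6: reaches L-position 2 → W
n=7: only reaches 6(W), which is W → L
n=8: reaches L-position 7 → W
n=9: only reaches 3(W), 6(W), 8(W), all W → L
n=10: reaches L-position 5 → W
n=11: only reaches 10(W), which is W → L
n=12: reaches L-position 9 → W
n=13: only reaches 12(W), which is W → L
n=14: reaches L-position 7 → W
n=15: reaches L-position 5 → W
n=16: only reaches 8(W), 12(W), 14(W), 15(W), all W → L
n=17: reaches L-position 16 → W
n=18: reaches L-position 9 → W
n=19: only reaches 18(W), which is W → L
n=20: reaches L-position 16 → W
n=21: reaches L-position 7 → W
n=22: reaches L-position 11 → W
n=23: only reaches 22(W), which is W → L
Every move from 23 reaches a W position, so the mover loses.

Sam wins.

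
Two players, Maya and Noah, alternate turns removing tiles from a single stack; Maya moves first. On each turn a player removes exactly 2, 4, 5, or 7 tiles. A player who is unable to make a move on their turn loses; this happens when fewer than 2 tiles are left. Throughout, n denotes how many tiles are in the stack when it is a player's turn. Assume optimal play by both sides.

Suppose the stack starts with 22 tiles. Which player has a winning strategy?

Maya wins.

Compute win/loss labels from the base case upward. A position with no move is L. Any other position is W if it can reach an L in one move, else L.
n=0: no move → L
n=1: no move → L
n=2: reaches L-position 0 → W
n=3: reaches L-position 1 → W
n=4: reaches L-position 0 → W
n=5: reaches L-position 1 → W
n=6: reaches L-position 1 → W
n=7: reaches L-position 0 → W
n=8: reaches L-position 1 → W
n=9: only reaches 7(W), 5(W), 4(W), 2(W), all W → L
n=10: only reaches 8(W), 6(W), 5(W), 3(W), all W → L
n=11: reaches L-position 9 → W
n=12: reaches L-position 10 → W
n=13: reaches L-position 9 → W
n=14: reaches L-position 10 → W
n=15: reaches L-position 10 → W
n=16: reaches L-position 9 → W
n=17: reaches L-position 10 → W
n=18: only reaches 16(W), 14(W), 13(W), 11(W), all W → L
n=19: only reaches 17(W), 15(W), 14(W), 12(W), all W → L
n=20: reaches L-position 18 → W
n=21: reaches L-position 19 → W
n=22: reaches L-position 18 → W
From 22 Maya can remove 4, leaving 18, reaching an L position.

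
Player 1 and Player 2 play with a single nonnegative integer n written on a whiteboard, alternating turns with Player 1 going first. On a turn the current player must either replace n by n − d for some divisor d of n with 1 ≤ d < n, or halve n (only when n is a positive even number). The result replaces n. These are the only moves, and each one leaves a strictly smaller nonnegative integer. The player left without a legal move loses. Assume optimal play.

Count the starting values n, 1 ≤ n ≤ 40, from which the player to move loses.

Use the standard recursion: the mover loses at a terminal position; elsewhere, the mover wins exactly when some move hands the opponent an L position.
n=0: no move → L
n=1: no move → L
n=2: W (go to 1, an L position)
n=3: L (sole option 2(W) is W)
n=4: W (go to 3, an L position)
n=5: L (sole option 4(W) is W)
n=6: W (go to 3, an L position)
n=7: L (sole option 6(W) is W)
n=8: W (go to 7, an L position)
n=9: L (options 6(W), 8(W) are all W)
n=10: W (go to 5, an L position)
n=11: L (sole option 10(W) is W)
n=12: W (go to 9, an L position)
n=13: L (sole option 12(W) is W)
n=14: W (go to 7, an L position)
n=15: L (options 10(W), 12(W), 14(W) are all W)
n=16: W (go to 15, an L position)
n=17: L (sole option 16(W) is W)
n=18: W (go to 9, an L position)
n=19: L (sole option 18(W) is W)
n=20: W (go to 15, an L position)
n=21: L (options 14(W), 18(W), 20(W) are all W)
n=22: W (go to 11, an L position)
n=23: L (sole option 22(W) is W)
n=24: W (go to 21, an L position)
n=25: L (options 20(W), 24(W) are all W)
n=26: W (go to 13, an L position)
n=27: L (options 18(W), 24(W), 26(W) are all W)
n=28: W (go to 21, an L position)
n=29: L (sole option 28(W) is W)
n=30: W (go to 15, an L position)
n=31: L (sole option 30(W) is W)
n=32: W (go to 31, an L position)
n=33: L (options 22(W), 30(W), 32(W) are all W)
n=34: W (go to 17, an L position)
n=35: L (options 28(W), 30(W), 34(W) are all W)
n=36: W (go to 27, an L position)
n=37: L (sole option 36(W) is W)
n=38: W (go to 19, an L position)
n=39: L (options 26(W), 36(W), 38(W) are all W)
n=40: W (go to 35, an L position)
L entries with 1 ≤ n ≤ 40 (n=0 is outside the asked range and is not counted): n = 1, 3, 5, 7, 9, 11, 13, 15, 17, 19, 21, 23, 25, 27, 29, 31, 33, 35, 37, 39; that makes 20.

20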